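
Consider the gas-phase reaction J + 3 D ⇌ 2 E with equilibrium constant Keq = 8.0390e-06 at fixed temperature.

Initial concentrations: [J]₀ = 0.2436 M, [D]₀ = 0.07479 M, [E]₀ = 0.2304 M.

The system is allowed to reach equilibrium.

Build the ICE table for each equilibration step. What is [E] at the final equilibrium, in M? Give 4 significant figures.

[E]_eq = 4.6163e-04 M

Q₀ = 520.9 vs Keq = 8.0390e-06 ⇒ Q>K, reverse
Step 1:
                  J         D         E
  Initial    0.2436   0.07479    0.2304
  Change      0.115    0.3449   -0.2299
  Equil      0.3586    0.4197 4.6163e-04
  solve Keq expr → x = -0.115; check Q = 8.0390e-06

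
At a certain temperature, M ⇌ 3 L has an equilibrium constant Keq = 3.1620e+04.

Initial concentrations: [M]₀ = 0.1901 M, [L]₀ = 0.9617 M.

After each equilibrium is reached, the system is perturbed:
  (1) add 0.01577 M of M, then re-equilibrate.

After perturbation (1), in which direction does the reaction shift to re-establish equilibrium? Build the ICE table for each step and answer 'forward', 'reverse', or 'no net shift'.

Direction: forward

Q₀ = 4.679 vs Keq = 3.1620e+04 ⇒ Q<K, forward
Step 1:
                  M         L
  init       0.1901    0.9617
  Δ           -0.19      0.57
  eq      1.1364e-04     1.532
  solve Keq expr → x = 0.19; check Q = 3.1620e+04
Then add 0.01577 M of M.
Step 2:
                  M         L
  init      0.01588     1.532
  Δ        -0.01576   0.04728
  eq      1.2449e-04     1.579
  solve Keq expr → x = 0.01576; check Q = 3.1620e+04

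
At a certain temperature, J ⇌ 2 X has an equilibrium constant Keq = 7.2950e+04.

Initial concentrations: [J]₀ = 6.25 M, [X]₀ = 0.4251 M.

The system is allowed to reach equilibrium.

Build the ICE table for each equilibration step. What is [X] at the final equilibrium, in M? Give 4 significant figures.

Q₀ = 0.02891 vs Keq = 7.2950e+04 ⇒ Q<K, forward
Step 1:
                    J           X
  I              6.25      0.4251
  C            -6.248        12.5
  E          0.002288       12.92
  solve Keq expr → x = 6.248; check Q = 7.2950e+04

[X]_eq = 12.92 M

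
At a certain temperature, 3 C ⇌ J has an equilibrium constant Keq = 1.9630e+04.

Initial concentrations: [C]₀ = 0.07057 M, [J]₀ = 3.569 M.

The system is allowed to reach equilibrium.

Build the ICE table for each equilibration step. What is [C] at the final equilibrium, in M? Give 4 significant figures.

[C]_eq = 0.05668 M

Q₀ = 1.0155e+04 vs Keq = 1.9630e+04 ⇒ Q<K, forward
Step 1:
                   C          J
  init       0.07057      3.569
  Δ         -0.01389   0.004631
  eq         0.05668      3.574
  solve Keq expr → x = 0.004631; check Q = 1.9630e+04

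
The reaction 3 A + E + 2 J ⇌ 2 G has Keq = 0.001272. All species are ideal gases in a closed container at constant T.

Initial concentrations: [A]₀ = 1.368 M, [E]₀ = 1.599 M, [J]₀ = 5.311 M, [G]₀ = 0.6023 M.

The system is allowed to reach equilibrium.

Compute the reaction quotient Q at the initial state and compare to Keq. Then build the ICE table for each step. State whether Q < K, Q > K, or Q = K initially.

Q₀ = 0.003142 vs Keq = 0.001272 ⇒ Q>K, reverse
Step 1:
                    A           E           J           G
  init          1.368       1.599       5.311      0.6023
  Δ            0.1814     0.06048       0.121      -0.121
  eq            1.549       1.659       5.432      0.4813
  solve Keq expr → x = -0.06048; check Q = 0.001272

Q₀ = 0.003142; Q > K (proceeds reverse)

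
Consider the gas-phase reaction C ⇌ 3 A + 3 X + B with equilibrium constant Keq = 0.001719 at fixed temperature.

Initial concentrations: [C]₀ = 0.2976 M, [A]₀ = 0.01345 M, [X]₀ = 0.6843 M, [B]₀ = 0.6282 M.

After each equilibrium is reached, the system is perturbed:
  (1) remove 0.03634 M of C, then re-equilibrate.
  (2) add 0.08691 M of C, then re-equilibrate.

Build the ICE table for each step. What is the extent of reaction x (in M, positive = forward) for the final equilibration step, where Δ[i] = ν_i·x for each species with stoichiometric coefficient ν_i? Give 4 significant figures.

Q₀ = 1.6458e-06 vs Keq = 0.001719 ⇒ Q<K, forward
Step 1:
                   C          A          X          B
  I           0.2976    0.01345     0.6843     0.6282
  C         -0.03307     0.0992     0.0992    0.03307
  E           0.2645     0.1127     0.7835     0.6613
  solve Keq expr → x = 0.03307; check Q = 0.001719
Then remove 0.03634 M of C.
Step 2:
                   C          A          X          B
  I           0.2282     0.1127     0.7835     0.6613
  C         0.001494  -0.004481  -0.004481  -0.001494
  E           0.2297     0.1082      0.779     0.6598
  solve Keq expr → x = -0.001494; check Q = 0.001719
Then add 0.08691 M of C.
Step 3:
                   C          A          X          B
  I           0.3166     0.1082      0.779     0.6598
  C        -0.003353    0.01006    0.01006   0.003353
  E           0.3132     0.1182     0.7891     0.6631
  solve Keq expr → x = 0.003353; check Q = 0.001719

x = 0.003353 M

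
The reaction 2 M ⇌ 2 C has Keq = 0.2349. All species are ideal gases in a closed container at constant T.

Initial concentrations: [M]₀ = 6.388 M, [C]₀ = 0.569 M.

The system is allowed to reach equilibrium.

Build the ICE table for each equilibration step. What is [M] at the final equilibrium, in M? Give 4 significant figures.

[M]_eq = 4.686 M

Q₀ = 0.007934 vs Keq = 0.2349 ⇒ Q<K, forward
Step 1:
                    M           C
  init          6.388       0.569
  Δ            -1.702       1.702
  eq            4.686       2.271
  solve Keq expr → x = 0.851; check Q = 0.2349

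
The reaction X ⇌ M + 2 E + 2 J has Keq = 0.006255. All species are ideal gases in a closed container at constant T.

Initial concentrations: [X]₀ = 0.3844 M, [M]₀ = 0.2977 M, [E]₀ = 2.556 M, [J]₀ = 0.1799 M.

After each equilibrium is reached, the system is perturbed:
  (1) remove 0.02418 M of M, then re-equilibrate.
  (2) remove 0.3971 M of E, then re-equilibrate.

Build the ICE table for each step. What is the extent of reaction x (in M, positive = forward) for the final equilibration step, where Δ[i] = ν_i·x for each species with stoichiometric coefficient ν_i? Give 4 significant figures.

Q₀ = 0.1637 vs Keq = 0.006255 ⇒ Q>K, reverse
Step 1:
                    X           M           E           J
  I            0.3844      0.2977       2.556      0.1799
  C            0.0671     -0.0671     -0.1342     -0.1342
  E            0.4515      0.2306       2.422      0.0457
  solve Keq expr → x = -0.0671; check Q = 0.006255
Then remove 0.02418 M of M.
Step 2:
                    X           M           E           J
  I            0.4515      0.2064       2.422      0.0457
  C         -0.001178    0.001178    0.002356    0.002356
  E            0.4503      0.2076       2.424     0.04805
  solve Keq expr → x = 0.001178; check Q = 0.006255
Then remove 0.3971 M of E.
Step 3:
                    X           M           E           J
  I            0.4503      0.2076       2.027     0.04805
  C         -0.004174    0.004174    0.008348    0.008348
  E            0.4462      0.2118       2.035      0.0564
  solve Keq expr → x = 0.004174; check Q = 0.006255

x = 0.004174 M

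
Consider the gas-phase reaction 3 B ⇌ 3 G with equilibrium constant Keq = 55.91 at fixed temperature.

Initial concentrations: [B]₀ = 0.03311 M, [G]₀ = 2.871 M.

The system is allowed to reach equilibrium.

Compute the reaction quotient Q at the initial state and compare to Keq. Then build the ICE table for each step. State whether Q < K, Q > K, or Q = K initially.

Q₀ = 6.5196e+05 vs Keq = 55.91 ⇒ Q>K, reverse
Step 1:
                   B          G
  init       0.03311      2.871
  Δ           0.5689    -0.5689
  eq           0.602      2.302
  solve Keq expr → x = -0.1896; check Q = 55.91

Q₀ = 6.5196e+05; Q > K (proceeds reverse)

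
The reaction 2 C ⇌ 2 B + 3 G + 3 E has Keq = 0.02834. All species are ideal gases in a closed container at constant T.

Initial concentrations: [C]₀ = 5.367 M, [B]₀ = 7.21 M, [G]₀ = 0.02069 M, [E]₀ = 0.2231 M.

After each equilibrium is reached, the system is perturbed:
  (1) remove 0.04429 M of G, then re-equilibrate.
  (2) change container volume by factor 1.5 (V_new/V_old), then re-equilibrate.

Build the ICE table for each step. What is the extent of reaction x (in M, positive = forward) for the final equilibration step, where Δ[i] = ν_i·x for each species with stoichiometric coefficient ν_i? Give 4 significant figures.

Q₀ = 1.7750e-07 vs Keq = 0.02834 ⇒ Q<K, forward
Step 1:
                    C           B           G           E
  I             5.367        7.21     0.02069      0.2231
  C           -0.2503      0.2503      0.3755      0.3755
  E             5.117        7.46      0.3961      0.5986
  solve Keq expr → x = 0.1252; check Q = 0.02834
Then remove 0.04429 M of G.
Step 2:
                    C           B           G           E
  I             5.117        7.46      0.3519      0.5986
  C          -0.01748     0.01748     0.02621     0.02621
  E             5.099       7.478      0.3781      0.6248
  solve Keq expr → x = 0.008738; check Q = 0.02834
Then change container volume by factor 1.5 (V_new/V_old).
Step 3:
                    C           B           G           E
  I             3.399       4.985       0.252      0.4165
  C           -0.1005      0.1005      0.1507      0.1507
  E             3.299       5.086      0.4028      0.5672
  solve Keq expr → x = 0.05024; check Q = 0.02834

x = 0.05024 M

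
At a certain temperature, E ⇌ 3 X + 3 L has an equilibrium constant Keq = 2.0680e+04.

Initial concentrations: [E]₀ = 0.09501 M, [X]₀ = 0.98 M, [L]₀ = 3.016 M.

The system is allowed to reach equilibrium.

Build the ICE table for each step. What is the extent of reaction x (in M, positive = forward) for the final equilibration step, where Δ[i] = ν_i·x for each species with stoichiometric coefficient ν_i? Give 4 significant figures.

x = 0.09161 M

Q₀ = 271.8 vs Keq = 2.0680e+04 ⇒ Q<K, forward
Step 1:
                   E          X          L
  Initial    0.09501       0.98      3.016
  Change    -0.09161     0.2748     0.2748
  Equil     0.003405      1.255      3.291
  solve Keq expr → x = 0.09161; check Q = 2.0680e+04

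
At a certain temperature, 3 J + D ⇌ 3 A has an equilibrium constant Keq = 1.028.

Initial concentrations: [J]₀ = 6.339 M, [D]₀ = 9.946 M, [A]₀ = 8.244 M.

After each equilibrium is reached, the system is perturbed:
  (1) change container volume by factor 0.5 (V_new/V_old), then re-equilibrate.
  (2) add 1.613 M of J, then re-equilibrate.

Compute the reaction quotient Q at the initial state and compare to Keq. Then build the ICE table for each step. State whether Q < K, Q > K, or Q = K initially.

Q₀ = 0.2212 vs Keq = 1.028 ⇒ Q<K, forward
Step 1:
                  J         D         A
  I           6.339     9.946     8.244
  C          -1.678   -0.5594     1.678
  E           4.661     9.387     9.922
  solve Keq expr → x = 0.5594; check Q = 1.028
Then change container volume by factor 0.5 (V_new/V_old).
Step 2:
                  J         D         A
  I           9.321     18.77     19.84
  C          -1.354   -0.4513     1.354
  E           7.967     18.32      21.2
  solve Keq expr → x = 0.4513; check Q = 1.028
Then add 1.613 M of J.
Step 3:
                  J         D         A
  I            9.58     18.32      21.2
  C           -1.13   -0.3767      1.13
  E            8.45     17.95     22.33
  solve Keq expr → x = 0.3767; check Q = 1.028

Q₀ = 0.2212; Q < K (proceeds forward)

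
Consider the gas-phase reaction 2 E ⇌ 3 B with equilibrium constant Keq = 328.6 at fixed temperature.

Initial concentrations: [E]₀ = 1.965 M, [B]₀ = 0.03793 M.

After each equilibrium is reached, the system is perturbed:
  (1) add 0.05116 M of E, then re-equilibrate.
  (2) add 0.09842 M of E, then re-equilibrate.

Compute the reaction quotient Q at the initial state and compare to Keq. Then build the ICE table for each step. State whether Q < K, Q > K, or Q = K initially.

Q₀ = 1.4133e-05; Q < K (proceeds forward)

Q₀ = 1.4133e-05 vs Keq = 328.6 ⇒ Q<K, forward
Step 1:
                   E          B
  I            1.965    0.03793
  C           -1.729      2.594
  E           0.2356      2.632
  solve Keq expr → x = 0.8647; check Q = 328.6
Then add 0.05116 M of E.
Step 2:
                   E          B
  I           0.2867      2.632
  C         -0.04254    0.06381
  E           0.2442      2.696
  solve Keq expr → x = 0.02127; check Q = 328.6
Then add 0.09842 M of E.
Step 3:
                   E          B
  I           0.3426      2.696
  C          -0.0816     0.1224
  E            0.261      2.818
  solve Keq expr → x = 0.0408; check Q = 328.6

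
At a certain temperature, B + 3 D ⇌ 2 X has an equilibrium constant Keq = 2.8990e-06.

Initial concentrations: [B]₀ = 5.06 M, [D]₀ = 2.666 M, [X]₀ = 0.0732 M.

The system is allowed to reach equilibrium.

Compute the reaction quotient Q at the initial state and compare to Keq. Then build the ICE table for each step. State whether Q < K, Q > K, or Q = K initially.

Q₀ = 5.5884e-05; Q > K (proceeds reverse)

Q₀ = 5.5884e-05 vs Keq = 2.8990e-06 ⇒ Q>K, reverse
Step 1:
                   B          D          X
  Initial       5.06      2.666     0.0732
  Change     0.02785    0.08354   -0.05569
  Equil        5.088       2.75    0.01751
  solve Keq expr → x = -0.02785; check Q = 2.8990e-06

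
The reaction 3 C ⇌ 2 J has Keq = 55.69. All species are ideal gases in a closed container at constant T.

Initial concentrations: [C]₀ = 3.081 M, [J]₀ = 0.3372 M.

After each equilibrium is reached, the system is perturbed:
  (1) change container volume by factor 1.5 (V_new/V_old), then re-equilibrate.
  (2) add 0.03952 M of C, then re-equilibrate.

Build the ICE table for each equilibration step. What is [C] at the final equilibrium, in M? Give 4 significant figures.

Q₀ = 0.003888 vs Keq = 55.69 ⇒ Q<K, forward
Step 1:
                   C          J
  Initial      3.081     0.3372
  Change      -2.651      1.767
  Equil         0.43      2.105
  solve Keq expr → x = 0.8837; check Q = 55.69
Then change container volume by factor 1.5 (V_new/V_old).
Step 2:
                   C          J
  Initial     0.2867      1.403
  Change     0.03757   -0.02505
  Equil       0.3243      1.378
  solve Keq expr → x = -0.01252; check Q = 55.69
Then add 0.03952 M of C.
Step 3:
                   C          J
  Initial     0.3638      1.378
  Change    -0.03579    0.02386
  Equil        0.328      1.402
  solve Keq expr → x = 0.01193; check Q = 55.69

[C]_eq = 0.328 M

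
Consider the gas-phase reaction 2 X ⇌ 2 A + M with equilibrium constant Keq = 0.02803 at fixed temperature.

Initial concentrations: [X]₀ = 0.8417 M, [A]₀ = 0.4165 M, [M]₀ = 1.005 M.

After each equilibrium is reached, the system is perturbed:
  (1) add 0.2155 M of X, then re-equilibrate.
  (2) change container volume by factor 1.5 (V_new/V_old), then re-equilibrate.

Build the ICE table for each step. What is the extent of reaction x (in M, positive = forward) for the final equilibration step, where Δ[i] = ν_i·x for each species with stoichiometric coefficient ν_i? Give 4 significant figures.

Q₀ = 0.2461 vs Keq = 0.02803 ⇒ Q>K, reverse
Step 1:
                  X         A         M
  I          0.8417    0.4165     1.005
  C           0.227    -0.227   -0.1135
  E           1.069    0.1895    0.8915
  solve Keq expr → x = -0.1135; check Q = 0.02803
Then add 0.2155 M of X.
Step 2:
                  X         A         M
  I           1.284    0.1895    0.8915
  C        -0.03084   0.03084   0.01542
  E           1.253    0.2203    0.9069
  solve Keq expr → x = 0.01542; check Q = 0.02803
Then change container volume by factor 1.5 (V_new/V_old).
Step 3:
                  X         A         M
  I          0.8356    0.1469    0.6046
  C        -0.02567   0.02567   0.01283
  E          0.8099    0.1726    0.6174
  solve Keq expr → x = 0.01283; check Q = 0.02803

x = 0.01283 M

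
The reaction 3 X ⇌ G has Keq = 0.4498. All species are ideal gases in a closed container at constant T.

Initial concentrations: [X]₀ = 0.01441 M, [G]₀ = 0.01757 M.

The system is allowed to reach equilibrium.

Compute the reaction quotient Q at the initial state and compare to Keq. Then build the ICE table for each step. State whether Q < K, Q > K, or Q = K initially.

Q₀ = 5872 vs Keq = 0.4498 ⇒ Q>K, reverse
Step 1:
                    X           G
  init        0.01441     0.01757
  Δ           0.05231    -0.01744
  eq          0.06672  1.3359e-04
  solve Keq expr → x = -0.01744; check Q = 0.4498

Q₀ = 5872; Q > K (proceeds reverse)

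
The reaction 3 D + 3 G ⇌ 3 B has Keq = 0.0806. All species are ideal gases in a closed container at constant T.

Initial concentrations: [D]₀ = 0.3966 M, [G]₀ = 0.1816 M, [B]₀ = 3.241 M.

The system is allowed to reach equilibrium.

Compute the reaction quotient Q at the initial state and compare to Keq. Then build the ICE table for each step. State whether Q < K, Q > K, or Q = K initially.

Q₀ = 9.1124e+04; Q > K (proceeds reverse)

Q₀ = 9.1124e+04 vs Keq = 0.0806 ⇒ Q>K, reverse
Step 1:
                  D         G         B
  init       0.3966    0.1816     3.241
  Δ           1.639     1.639    -1.639
  eq          2.036     1.821     1.602
  solve Keq expr → x = -0.5465; check Q = 0.0806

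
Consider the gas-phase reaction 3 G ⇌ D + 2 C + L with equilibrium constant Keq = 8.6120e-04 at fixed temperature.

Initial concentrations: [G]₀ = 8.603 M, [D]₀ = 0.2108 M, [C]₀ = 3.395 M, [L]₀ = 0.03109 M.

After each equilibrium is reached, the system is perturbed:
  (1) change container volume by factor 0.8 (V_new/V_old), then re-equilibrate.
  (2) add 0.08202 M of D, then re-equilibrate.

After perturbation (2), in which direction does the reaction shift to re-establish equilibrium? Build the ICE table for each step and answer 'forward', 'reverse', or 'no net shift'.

Q₀ = 1.1864e-04 vs Keq = 8.6120e-04 ⇒ Q<K, forward
Step 1:
                    G           D           C           L
  init          8.603      0.2108       3.395     0.03109
  Δ            -0.285     0.09501        0.19     0.09501
  eq            8.318      0.3058       3.585      0.1261
  solve Keq expr → x = 0.09501; check Q = 8.6120e-04
Then change container volume by factor 0.8 (V_new/V_old).
Step 2:
                    G           D           C           L
  init           10.4      0.3823       4.481      0.1576
  Δ           0.05962    -0.01987    -0.03975    -0.01987
  eq            10.46      0.3624       4.442      0.1378
  solve Keq expr → x = -0.01987; check Q = 8.6120e-04
Then add 0.08202 M of D.
Step 3:
                    G           D           C           L
  init          10.46      0.4444       4.442      0.1378
  Δ           0.05181    -0.01727    -0.03454    -0.01727
  eq            10.51      0.4271       4.407      0.1205
  solve Keq expr → x = -0.01727; check Q = 8.6120e-04

Direction: reverse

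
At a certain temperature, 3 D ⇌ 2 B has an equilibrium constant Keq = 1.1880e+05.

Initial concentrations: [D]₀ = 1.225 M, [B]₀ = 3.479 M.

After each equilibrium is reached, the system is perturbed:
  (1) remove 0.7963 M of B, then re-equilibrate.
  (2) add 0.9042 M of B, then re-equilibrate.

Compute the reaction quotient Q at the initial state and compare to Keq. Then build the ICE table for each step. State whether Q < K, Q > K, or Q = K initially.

Q₀ = 6.584; Q < K (proceeds forward)

Q₀ = 6.584 vs Keq = 1.1880e+05 ⇒ Q<K, forward
Step 1:
                    D           B
  Initial       1.225       3.479
  Change       -1.172       0.781
  Equil       0.05346        4.26
  solve Keq expr → x = 0.3905; check Q = 1.1880e+05
Then remove 0.7963 M of B.
Step 2:
                    D           B
  Initial     0.05346       3.464
  Change    -0.006848    0.004565
  Equil       0.04661       3.468
  solve Keq expr → x = 0.002283; check Q = 1.1880e+05
Then add 0.9042 M of B.
Step 3:
                    D           B
  Initial     0.04661       4.372
  Change     0.007742   -0.005161
  Equil       0.05435       4.367
  solve Keq expr → x = -0.002581; check Q = 1.1880e+05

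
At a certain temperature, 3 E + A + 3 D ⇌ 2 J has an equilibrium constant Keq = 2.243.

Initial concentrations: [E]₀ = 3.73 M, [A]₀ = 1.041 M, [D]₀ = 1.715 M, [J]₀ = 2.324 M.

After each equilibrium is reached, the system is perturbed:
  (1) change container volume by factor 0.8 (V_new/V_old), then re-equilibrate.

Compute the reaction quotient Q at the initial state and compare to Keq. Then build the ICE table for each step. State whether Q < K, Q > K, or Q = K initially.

Q₀ = 0.01982; Q < K (proceeds forward)

Q₀ = 0.01982 vs Keq = 2.243 ⇒ Q<K, forward
Step 1:
                   E          A          D          J
  init          3.73      1.041      1.715      2.324
  Δ           -1.044    -0.3479     -1.044     0.6958
  eq           2.686     0.6931     0.6713       3.02
  solve Keq expr → x = 0.3479; check Q = 2.243
Then change container volume by factor 0.8 (V_new/V_old).
Step 2:
                   E          A          D          J
  init         3.358     0.8664     0.8392      3.775
  Δ          -0.1946   -0.06485    -0.1946     0.1297
  eq           3.163     0.8015     0.6446      3.904
  solve Keq expr → x = 0.06485; check Q = 2.243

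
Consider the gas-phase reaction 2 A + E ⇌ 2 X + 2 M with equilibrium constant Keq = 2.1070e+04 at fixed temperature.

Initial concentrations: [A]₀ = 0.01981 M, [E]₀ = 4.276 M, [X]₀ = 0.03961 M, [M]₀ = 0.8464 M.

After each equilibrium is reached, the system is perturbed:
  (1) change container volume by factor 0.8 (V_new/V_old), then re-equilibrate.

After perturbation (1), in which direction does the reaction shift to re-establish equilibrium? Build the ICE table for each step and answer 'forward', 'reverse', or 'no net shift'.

Q₀ = 0.6698 vs Keq = 2.1070e+04 ⇒ Q<K, forward
Step 1:
                  A         E         X         M
  Initial   0.01981     4.276   0.03961    0.8464
  Change   -0.01964 -0.009819   0.01964   0.01964
  Equil   1.7115e-04     4.266   0.05925     0.866
  solve Keq expr → x = 0.009819; check Q = 2.1070e+04
Then change container volume by factor 0.8 (V_new/V_old).
Step 2:
                  A         E         X         M
  Initial 2.1393e-04     5.333   0.07406     1.083
  Change  2.5164e-05 1.2582e-05 -2.5164e-05 -2.5164e-05
  Equil   2.3910e-04     5.333   0.07404     1.083
  solve Keq expr → x = -1.2582e-05; check Q = 2.1070e+04

Direction: reverse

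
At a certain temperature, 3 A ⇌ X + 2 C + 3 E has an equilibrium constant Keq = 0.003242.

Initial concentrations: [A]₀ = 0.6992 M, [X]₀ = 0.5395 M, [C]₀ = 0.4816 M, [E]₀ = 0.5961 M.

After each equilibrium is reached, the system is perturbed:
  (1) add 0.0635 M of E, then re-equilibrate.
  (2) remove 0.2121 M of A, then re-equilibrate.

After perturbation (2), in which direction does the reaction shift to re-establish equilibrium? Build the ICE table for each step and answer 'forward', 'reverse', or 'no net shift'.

Direction: reverse

Q₀ = 0.07754 vs Keq = 0.003242 ⇒ Q>K, reverse
Step 1:
                    A           X           C           E
  Initial      0.6992      0.5395      0.4816      0.5961
  Change       0.2262    -0.07541     -0.1508     -0.2262
  Equil        0.9254      0.4641      0.3308      0.3699
  solve Keq expr → x = -0.07541; check Q = 0.003242
Then add 0.0635 M of E.
Step 2:
                    A           X           C           E
  Initial      0.9254      0.4641      0.3308      0.4334
  Change      0.03114    -0.01038    -0.02076    -0.03114
  Equil        0.9566      0.4537        0.31      0.4022
  solve Keq expr → x = -0.01038; check Q = 0.003242
Then remove 0.2121 M of A.
Step 3:
                    A           X           C           E
  Initial      0.7445      0.4537        0.31      0.4022
  Change      0.04403    -0.01468    -0.02935    -0.04403
  Equil        0.7885       0.439      0.2807      0.3582
  solve Keq expr → x = -0.01468; check Q = 0.003242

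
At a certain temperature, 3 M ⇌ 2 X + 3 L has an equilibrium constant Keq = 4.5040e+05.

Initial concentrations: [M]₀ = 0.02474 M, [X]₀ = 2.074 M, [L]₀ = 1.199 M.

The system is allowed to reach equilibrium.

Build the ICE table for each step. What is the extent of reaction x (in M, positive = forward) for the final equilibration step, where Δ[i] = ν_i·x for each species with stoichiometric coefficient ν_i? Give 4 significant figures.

x = -2.2680e-04 M

Q₀ = 4.8964e+05 vs Keq = 4.5040e+05 ⇒ Q>K, reverse
Step 1:
                    M           X           L
  I           0.02474       2.074       1.199
  C        6.8040e-04 -4.5360e-04 -6.8040e-04
  E           0.02542       2.074       1.198
  solve Keq expr → x = -2.2680e-04; check Q = 4.5040e+05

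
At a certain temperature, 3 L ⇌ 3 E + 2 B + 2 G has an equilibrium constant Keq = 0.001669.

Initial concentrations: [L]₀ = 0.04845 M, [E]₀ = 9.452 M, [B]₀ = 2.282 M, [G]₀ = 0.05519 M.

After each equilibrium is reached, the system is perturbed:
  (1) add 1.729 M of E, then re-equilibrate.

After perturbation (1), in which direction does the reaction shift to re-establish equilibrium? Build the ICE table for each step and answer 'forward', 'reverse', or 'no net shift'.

Direction: reverse

Q₀ = 1.1777e+05 vs Keq = 0.001669 ⇒ Q>K, reverse
Step 1:
                   L          E          B          G
  I          0.04845      9.452      2.282    0.05519
  C          0.08274   -0.08274   -0.05516   -0.05516
  E           0.1312      9.369      2.227 3.0397e-05
  solve Keq expr → x = -0.02758; check Q = 0.001669
Then add 1.729 M of E.
Step 2:
                   L          E          B          G
  I           0.1312       11.1      2.227 3.0397e-05
  C       1.0224e-05 -1.0224e-05 -6.8162e-06 -6.8162e-06
  E           0.1312       11.1      2.227 2.3581e-05
  solve Keq expr → x = -3.4081e-06; check Q = 0.001669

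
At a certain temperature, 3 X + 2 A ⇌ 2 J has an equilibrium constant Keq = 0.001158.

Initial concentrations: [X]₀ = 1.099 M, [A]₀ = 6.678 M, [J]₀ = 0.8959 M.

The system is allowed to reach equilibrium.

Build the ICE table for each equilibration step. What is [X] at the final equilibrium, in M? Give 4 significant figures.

[X]_eq = 1.667 M

Q₀ = 0.01356 vs Keq = 0.001158 ⇒ Q>K, reverse
Step 1:
                  X         A         J
  I           1.099     6.678    0.8959
  C          0.5683    0.3789   -0.3789
  E           1.667     7.057     0.517
  solve Keq expr → x = -0.1894; check Q = 0.001158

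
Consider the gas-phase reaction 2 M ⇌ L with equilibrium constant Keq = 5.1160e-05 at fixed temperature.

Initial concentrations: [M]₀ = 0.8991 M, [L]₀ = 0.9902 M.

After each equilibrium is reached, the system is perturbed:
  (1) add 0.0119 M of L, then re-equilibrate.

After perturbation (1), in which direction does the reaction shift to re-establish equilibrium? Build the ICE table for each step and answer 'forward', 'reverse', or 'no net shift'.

Q₀ = 1.225 vs Keq = 5.1160e-05 ⇒ Q>K, reverse
Step 1:
                   M          L
  I           0.8991     0.9902
  C             1.98    -0.9898
  E            2.879 4.2394e-04
  solve Keq expr → x = -0.9898; check Q = 5.1160e-05
Then add 0.0119 M of L.
Step 2:
                   M          L
  I            2.879    0.01232
  C          0.02379   -0.01189
  E            2.902 4.3098e-04
  solve Keq expr → x = -0.01189; check Q = 5.1160e-05

Direction: reverse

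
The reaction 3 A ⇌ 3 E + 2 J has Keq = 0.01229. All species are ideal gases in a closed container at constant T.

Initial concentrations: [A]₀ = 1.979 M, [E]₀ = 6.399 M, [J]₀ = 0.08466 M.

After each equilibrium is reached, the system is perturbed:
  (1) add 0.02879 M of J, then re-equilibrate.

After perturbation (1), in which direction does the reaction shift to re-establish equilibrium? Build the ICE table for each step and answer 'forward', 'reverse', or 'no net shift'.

Direction: reverse

Q₀ = 0.2423 vs Keq = 0.01229 ⇒ Q>K, reverse
Step 1:
                   A          E          J
  init         1.979      6.399    0.08466
  Δ          0.09559   -0.09559   -0.06373
  eq           2.075      6.303    0.02093
  solve Keq expr → x = -0.03186; check Q = 0.01229
Then add 0.02879 M of J.
Step 2:
                   A          E          J
  init         2.075      6.303    0.04972
  Δ           0.0419    -0.0419   -0.02794
  eq           2.116      6.262    0.02179
  solve Keq expr → x = -0.01397; check Q = 0.01229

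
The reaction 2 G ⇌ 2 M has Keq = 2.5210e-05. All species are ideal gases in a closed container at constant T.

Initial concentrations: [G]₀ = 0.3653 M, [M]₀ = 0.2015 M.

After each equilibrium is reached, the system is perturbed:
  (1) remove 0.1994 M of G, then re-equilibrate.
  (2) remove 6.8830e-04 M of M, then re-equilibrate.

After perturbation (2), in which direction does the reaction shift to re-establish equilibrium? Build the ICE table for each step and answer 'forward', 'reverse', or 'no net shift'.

Q₀ = 0.3043 vs Keq = 2.5210e-05 ⇒ Q>K, reverse
Step 1:
                  G         M
  Initial    0.3653    0.2015
  Change     0.1987   -0.1987
  Equil       0.564  0.002832
  solve Keq expr → x = -0.09933; check Q = 2.5210e-05
Then remove 0.1994 M of G.
Step 2:
                  G         M
  Initial    0.3646  0.002832
  Change  9.9618e-04 -9.9618e-04
  Equil      0.3656  0.001835
  solve Keq expr → x = -4.9809e-04; check Q = 2.5210e-05
Then remove 6.8830e-04 M of M.
Step 3:
                  G         M
  Initial    0.3656  0.001147
  Change  -6.8486e-04 6.8486e-04
  Equil      0.3649  0.001832
  solve Keq expr → x = 3.4243e-04; check Q = 2.5210e-05

Direction: forward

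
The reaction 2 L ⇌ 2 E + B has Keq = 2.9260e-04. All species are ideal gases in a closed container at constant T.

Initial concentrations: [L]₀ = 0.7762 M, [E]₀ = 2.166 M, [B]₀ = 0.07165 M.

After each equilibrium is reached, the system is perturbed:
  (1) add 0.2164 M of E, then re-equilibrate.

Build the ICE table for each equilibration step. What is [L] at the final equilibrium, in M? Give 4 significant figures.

[L]_eq = 0.9194 M

Q₀ = 0.5579 vs Keq = 2.9260e-04 ⇒ Q>K, reverse
Step 1:
                  L         E         B
  I          0.7762     2.166   0.07165
  C          0.1432   -0.1432  -0.07159
  E          0.9194     2.023 6.0443e-05
  solve Keq expr → x = -0.07159; check Q = 2.9260e-04
Then add 0.2164 M of E.
Step 2:
                  L         E         B
  I          0.9194     2.239 6.0443e-05
  C       2.2229e-05 -2.2229e-05 -1.1115e-05
  E          0.9194     2.239 4.9329e-05
  solve Keq expr → x = -1.1115e-05; check Q = 2.9260e-04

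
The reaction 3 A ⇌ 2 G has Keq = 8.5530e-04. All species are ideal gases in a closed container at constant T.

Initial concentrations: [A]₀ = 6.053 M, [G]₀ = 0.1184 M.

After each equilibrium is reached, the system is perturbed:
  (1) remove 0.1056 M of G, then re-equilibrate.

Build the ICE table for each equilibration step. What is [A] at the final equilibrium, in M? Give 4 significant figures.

[A]_eq = 5.506 M

Q₀ = 6.3211e-05 vs Keq = 8.5530e-04 ⇒ Q<K, forward
Step 1:
                   A          G
  init         6.053     0.1184
  Δ          -0.4104     0.2736
  eq           5.643      0.392
  solve Keq expr → x = 0.1368; check Q = 8.5530e-04
Then remove 0.1056 M of G.
Step 2:
                   A          G
  init         5.643     0.2864
  Δ          -0.1371     0.0914
  eq           5.506     0.3778
  solve Keq expr → x = 0.0457; check Q = 8.5530e-04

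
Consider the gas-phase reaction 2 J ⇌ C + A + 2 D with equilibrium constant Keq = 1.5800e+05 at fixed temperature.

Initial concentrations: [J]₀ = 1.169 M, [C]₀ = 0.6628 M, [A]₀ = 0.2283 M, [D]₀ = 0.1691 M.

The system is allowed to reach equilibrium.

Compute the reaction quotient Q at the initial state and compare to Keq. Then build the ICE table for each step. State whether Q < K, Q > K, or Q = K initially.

Q₀ = 0.003166 vs Keq = 1.5800e+05 ⇒ Q<K, forward
Step 1:
                  J         C         A         D
  I           1.169    0.6628    0.2283    0.1691
  C          -1.166    0.5828    0.5828     1.166
  E        0.003375     1.246    0.8111     1.335
  solve Keq expr → x = 0.5828; check Q = 1.5800e+05

Q₀ = 0.003166; Q < K (proceeds forward)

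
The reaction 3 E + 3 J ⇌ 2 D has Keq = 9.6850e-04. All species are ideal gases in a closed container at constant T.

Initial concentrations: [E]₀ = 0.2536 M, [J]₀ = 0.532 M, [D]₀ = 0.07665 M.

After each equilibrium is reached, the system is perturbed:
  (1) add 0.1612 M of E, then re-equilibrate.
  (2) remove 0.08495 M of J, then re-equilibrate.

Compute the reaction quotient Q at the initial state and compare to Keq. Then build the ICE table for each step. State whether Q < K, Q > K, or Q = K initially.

Q₀ = 2.392; Q > K (proceeds reverse)

Q₀ = 2.392 vs Keq = 9.6850e-04 ⇒ Q>K, reverse
Step 1:
                    E           J           D
  init         0.2536       0.532     0.07665
  Δ            0.1097      0.1097    -0.07315
  eq           0.3633      0.6417    0.003503
  solve Keq expr → x = -0.03657; check Q = 9.6850e-04
Then add 0.1612 M of E.
Step 2:
                    E           J           D
  init         0.5245      0.6417    0.003503
  Δ         -0.003687   -0.003687    0.002458
  eq           0.5208       0.638    0.005962
  solve Keq expr → x = 0.001229; check Q = 9.6850e-04
Then remove 0.08495 M of J.
Step 3:
                    E           J           D
  init         0.5208      0.5531    0.005962
  Δ          0.001658    0.001658   -0.001105
  eq           0.5225      0.5547    0.004856
  solve Keq expr → x = -5.5266e-04; check Q = 9.6850e-04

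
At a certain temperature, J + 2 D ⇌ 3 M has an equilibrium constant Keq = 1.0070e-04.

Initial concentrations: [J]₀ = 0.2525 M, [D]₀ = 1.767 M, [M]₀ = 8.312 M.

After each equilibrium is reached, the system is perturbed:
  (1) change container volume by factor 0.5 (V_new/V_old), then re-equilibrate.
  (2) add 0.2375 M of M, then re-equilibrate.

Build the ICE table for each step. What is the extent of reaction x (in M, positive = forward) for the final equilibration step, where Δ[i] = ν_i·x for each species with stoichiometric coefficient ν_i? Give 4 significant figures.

Q₀ = 728.4 vs Keq = 1.0070e-04 ⇒ Q>K, reverse
Step 1:
                   J          D          M
  I           0.2525      1.767      8.312
  C            2.688      5.377     -8.065
  E            2.941      7.144     0.2472
  solve Keq expr → x = -2.688; check Q = 1.0070e-04
Then change container volume by factor 0.5 (V_new/V_old).
Step 2:
                   J          D          M
  I            5.882      14.29     0.4945
  C                0          0          0
  E            5.882      14.29     0.4945
  solve Keq expr → x = 0; check Q = 1.0070e-04
Then add 0.2375 M of M.
Step 3:
                   J          D          M
  I            5.882      14.29      0.732
  C          0.07726     0.1545    -0.2318
  E            5.959      14.44     0.5002
  solve Keq expr → x = -0.07726; check Q = 1.0070e-04

x = -0.07726 M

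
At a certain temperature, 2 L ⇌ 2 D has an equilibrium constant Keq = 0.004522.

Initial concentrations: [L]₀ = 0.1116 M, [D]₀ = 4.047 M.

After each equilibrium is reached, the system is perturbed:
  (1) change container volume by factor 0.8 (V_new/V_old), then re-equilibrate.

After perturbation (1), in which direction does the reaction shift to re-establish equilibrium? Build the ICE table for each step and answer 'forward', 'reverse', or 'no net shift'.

Q₀ = 1315 vs Keq = 0.004522 ⇒ Q>K, reverse
Step 1:
                  L         D
  Initial    0.1116     4.047
  Change      3.785    -3.785
  Equil       3.897     0.262
  solve Keq expr → x = -1.892; check Q = 0.004522
Then change container volume by factor 0.8 (V_new/V_old).
Step 2:
                  L         D
  Initial     4.871    0.3275
  Change          0         0
  Equil       4.871    0.3275
  solve Keq expr → x = 0; check Q = 0.004522

Direction: no net shift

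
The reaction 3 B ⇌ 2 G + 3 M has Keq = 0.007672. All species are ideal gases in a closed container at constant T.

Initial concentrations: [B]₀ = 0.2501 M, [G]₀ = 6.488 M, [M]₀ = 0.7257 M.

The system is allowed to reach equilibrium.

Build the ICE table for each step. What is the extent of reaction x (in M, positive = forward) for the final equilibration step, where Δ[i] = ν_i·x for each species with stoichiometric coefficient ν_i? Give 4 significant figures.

Q₀ = 1028 vs Keq = 0.007672 ⇒ Q>K, reverse
Step 1:
                   B          G          M
  I           0.2501      6.488     0.7257
  C           0.6709    -0.4473    -0.6709
  E            0.921      6.041    0.05477
  solve Keq expr → x = -0.2236; check Q = 0.007672

x = -0.2236 M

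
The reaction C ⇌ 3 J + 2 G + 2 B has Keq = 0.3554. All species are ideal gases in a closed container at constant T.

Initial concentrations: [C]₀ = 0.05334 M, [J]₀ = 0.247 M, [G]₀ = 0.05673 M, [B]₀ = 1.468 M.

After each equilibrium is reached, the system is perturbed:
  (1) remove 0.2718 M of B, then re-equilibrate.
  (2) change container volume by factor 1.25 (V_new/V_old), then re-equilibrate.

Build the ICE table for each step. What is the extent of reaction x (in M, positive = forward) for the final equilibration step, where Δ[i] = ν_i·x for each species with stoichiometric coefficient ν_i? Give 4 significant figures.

x = 0.003369 M

Q₀ = 0.001959 vs Keq = 0.3554 ⇒ Q<K, forward
Step 1:
                  C         J         G         B
  I         0.05334     0.247   0.05673     1.468
  C         -0.0451    0.1353    0.0902    0.0902
  E         0.00824    0.3823    0.1469     1.558
  solve Keq expr → x = 0.0451; check Q = 0.3554
Then remove 0.2718 M of B.
Step 2:
                  C         J         G         B
  I         0.00824    0.3823    0.1469     1.286
  C       -0.001994  0.005982  0.003988  0.003988
  E        0.006246    0.3883    0.1509      1.29
  solve Keq expr → x = 0.001994; check Q = 0.3554
Then change container volume by factor 1.25 (V_new/V_old).
Step 3:
                  C         J         G         B
  I        0.004997    0.3106    0.1207     1.032
  C       -0.003369   0.01011  0.006737  0.006737
  E        0.001629    0.3207    0.1275     1.039
  solve Keq expr → x = 0.003369; check Q = 0.3554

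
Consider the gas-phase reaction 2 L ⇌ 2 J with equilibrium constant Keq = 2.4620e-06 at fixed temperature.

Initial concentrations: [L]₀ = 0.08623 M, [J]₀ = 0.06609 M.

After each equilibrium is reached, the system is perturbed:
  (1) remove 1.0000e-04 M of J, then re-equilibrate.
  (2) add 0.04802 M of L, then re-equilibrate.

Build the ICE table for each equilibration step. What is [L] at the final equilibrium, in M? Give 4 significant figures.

[L]_eq = 0.1999 M

Q₀ = 0.5874 vs Keq = 2.4620e-06 ⇒ Q>K, reverse
Step 1:
                    L           J
  init        0.08623     0.06609
  Δ           0.06585    -0.06585
  eq           0.1521  2.3863e-04
  solve Keq expr → x = -0.03293; check Q = 2.4620e-06
Then remove 1.0000e-04 M of J.
Step 2:
                    L           J
  init         0.1521  1.3863e-04
  Δ       -9.9843e-05  9.9843e-05
  eq            0.152  2.3847e-04
  solve Keq expr → x = 4.9922e-05; check Q = 2.4620e-06
Then add 0.04802 M of L.
Step 3:
                    L           J
  init            0.2  2.3847e-04
  Δ       -7.5229e-05  7.5229e-05
  eq           0.1999  3.1370e-04
  solve Keq expr → x = 3.7614e-05; check Q = 2.4620e-06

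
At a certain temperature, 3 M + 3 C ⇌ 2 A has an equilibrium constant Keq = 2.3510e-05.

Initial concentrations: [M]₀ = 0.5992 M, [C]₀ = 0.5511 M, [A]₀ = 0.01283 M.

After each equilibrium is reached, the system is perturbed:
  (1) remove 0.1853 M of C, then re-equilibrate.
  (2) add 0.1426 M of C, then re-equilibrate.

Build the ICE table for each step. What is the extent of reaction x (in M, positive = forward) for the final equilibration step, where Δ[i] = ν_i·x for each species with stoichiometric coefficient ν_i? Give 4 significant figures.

x = 1.6850e-04 M

Q₀ = 0.004571 vs Keq = 2.3510e-05 ⇒ Q>K, reverse
Step 1:
                   M          C          A
  I           0.5992     0.5511    0.01283
  C          0.01773    0.01773   -0.01182
  E           0.6169     0.5688   0.001008
  solve Keq expr → x = -0.005911; check Q = 2.3510e-05
Then remove 0.1853 M of C.
Step 2:
                   M          C          A
  I           0.6169     0.3835   0.001008
  C       6.7133e-04 6.7133e-04 -4.4755e-04
  E           0.6176     0.3842 5.6045e-04
  solve Keq expr → x = -2.2378e-04; check Q = 2.3510e-05
Then add 0.1426 M of C.
Step 3:
                   M          C          A
  I           0.6176     0.5268 5.6045e-04
  C       -5.0549e-04 -5.0549e-04 3.3700e-04
  E           0.6171     0.5263 8.9744e-04
  solve Keq expr → x = 1.6850e-04; check Q = 2.3510e-05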